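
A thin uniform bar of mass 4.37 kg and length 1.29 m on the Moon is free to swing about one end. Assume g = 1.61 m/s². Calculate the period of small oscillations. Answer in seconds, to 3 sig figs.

For a physical pendulum T = 2π√(I/(mgd)), with d = 0.6450 m from pivot to centre of mass.
I_cm = mL²/12 = 4.37 × 1.29²/12 = 0.6060 kg·m²; I = I_cm + md² = 0.6060 + 4.37 × 0.6450² = 2.424 kg·m².
T = 2π√(2.424/(4.37 × 1.61 × 0.6450)) = 4.59 s.

4.59 s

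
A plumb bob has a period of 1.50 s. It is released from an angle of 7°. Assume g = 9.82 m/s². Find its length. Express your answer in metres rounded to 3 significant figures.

0.560 m

From T = 2π√(L/g), L = gT²/(4π²) = 9.82 × 1.500²/(4π²) = 0.560 m.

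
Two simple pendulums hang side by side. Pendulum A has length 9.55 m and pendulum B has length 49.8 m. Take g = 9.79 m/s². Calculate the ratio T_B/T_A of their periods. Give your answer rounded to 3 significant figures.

T ∝ √L, so T_B/T_A = √(L_B/L_A) = √(49.8/9.55) = 2.28.

2.28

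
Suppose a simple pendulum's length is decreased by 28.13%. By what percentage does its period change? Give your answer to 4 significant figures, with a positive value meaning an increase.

T ∝ √L, so T'/T = √(0.71870) = 0.84776.
Percentage change in T = (0.84776 − 1) × 100% = -15.22%.

-15.22%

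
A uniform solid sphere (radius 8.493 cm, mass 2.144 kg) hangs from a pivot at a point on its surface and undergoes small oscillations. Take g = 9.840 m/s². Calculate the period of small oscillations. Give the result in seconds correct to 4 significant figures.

0.6907 s

I_cm = (2/5)mr² = 0.0061860 kg·m². The pivot is at distance d = 0.08493 m from the centre of mass.
By the parallel-axis theorem, I = I_cm + md² = 0.0061860 + 0.015465 = 0.021651 kg·m².
T = 2π√(I/(mgd)) = 2π√(0.021651/(2.144 × 9.840 × 0.08493)) = 0.6907 s.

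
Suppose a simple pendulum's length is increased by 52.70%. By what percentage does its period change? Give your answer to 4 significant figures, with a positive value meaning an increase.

T ∝ √L, so T'/T = √(1.5270) = 1.2357.
Percentage change in T = (1.2357 − 1) × 100% = 23.57%.

23.57%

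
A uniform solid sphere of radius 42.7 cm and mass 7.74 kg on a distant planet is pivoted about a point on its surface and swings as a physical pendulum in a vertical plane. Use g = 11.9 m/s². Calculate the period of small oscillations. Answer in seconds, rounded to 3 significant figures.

1.41 s

I_cm = (2/5)mr² = 0.5645 kg·m². The pivot is at distance d = 0.427 m from the centre of mass.
By the parallel-axis theorem, I = I_cm + md² = 0.5645 + 1.411 = 1.976 kg·m².
T = 2π√(I/(mgd)) = 2π√(1.976/(7.74 × 11.9 × 0.427)) = 1.41 s.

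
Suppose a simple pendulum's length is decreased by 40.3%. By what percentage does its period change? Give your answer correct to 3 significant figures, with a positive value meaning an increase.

-22.7%

T ∝ √L, so T'/T = √(0.5970) = 0.7727.
Percentage change in T = (0.7727 − 1) × 100% = -22.7%.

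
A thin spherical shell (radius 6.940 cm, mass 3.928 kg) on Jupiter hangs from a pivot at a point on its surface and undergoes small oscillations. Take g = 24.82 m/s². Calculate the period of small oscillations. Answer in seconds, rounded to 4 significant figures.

I_cm = (2/3)mr² = 0.012612 kg·m². The pivot is at distance d = 0.06940 m from the centre of mass.
By the parallel-axis theorem, I = I_cm + md² = 0.012612 + 0.018919 = 0.031531 kg·m².
T = 2π√(I/(mgd)) = 2π√(0.031531/(3.928 × 24.82 × 0.06940)) = 0.4289 s.

0.4289 s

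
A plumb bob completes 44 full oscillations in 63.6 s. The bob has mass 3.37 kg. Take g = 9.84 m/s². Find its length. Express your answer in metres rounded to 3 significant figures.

0.521 m

T = 63.6/44 = 1.445 s.
From T = 2π√(L/g), L = gT²/(4π²) = 9.84 × 1.445²/(4π²) = 0.521 m.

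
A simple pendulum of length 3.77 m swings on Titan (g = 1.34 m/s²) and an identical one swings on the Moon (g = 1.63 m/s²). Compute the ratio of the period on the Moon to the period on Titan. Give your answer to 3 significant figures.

T ∝ 1/√g, so T₂/T₁ = √(g₁/g₂) = √(1.34/1.63) = 0.907.

0.907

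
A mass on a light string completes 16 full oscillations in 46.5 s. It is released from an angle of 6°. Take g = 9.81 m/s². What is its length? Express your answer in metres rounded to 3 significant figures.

2.10 m

T = 46.5/16 = 2.906 s.
From T = 2π√(L/g), L = gT²/(4π²) = 9.81 × 2.906²/(4π²) = 2.10 m.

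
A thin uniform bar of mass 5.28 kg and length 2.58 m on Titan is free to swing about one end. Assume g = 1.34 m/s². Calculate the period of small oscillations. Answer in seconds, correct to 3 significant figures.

7.12 s

For a physical pendulum T = 2π√(I/(mgd)), with d = 1.290 m from pivot to centre of mass.
I_cm = mL²/12 = 5.28 × 2.58²/12 = 2.929 kg·m²; I = I_cm + md² = 2.929 + 5.28 × 1.290² = 11.72 kg·m².
T = 2π√(11.72/(5.28 × 1.34 × 1.290)) = 7.12 s.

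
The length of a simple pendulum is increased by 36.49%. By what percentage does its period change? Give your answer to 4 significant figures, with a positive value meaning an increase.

T ∝ √L, so T'/T = √(1.3649) = 1.1683.
Percentage change in T = (1.1683 − 1) × 100% = 16.83%.

16.83%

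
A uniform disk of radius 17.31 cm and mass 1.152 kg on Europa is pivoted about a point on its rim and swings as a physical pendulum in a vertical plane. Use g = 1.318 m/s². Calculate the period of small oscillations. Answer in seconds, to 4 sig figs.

I_cm = ½mr² = 0.017259 kg·m². The pivot is at distance d = 0.1731 m from the centre of mass.
By the parallel-axis theorem, I = I_cm + md² = 0.017259 + 0.034518 = 0.051777 kg·m².
T = 2π√(I/(mgd)) = 2π√(0.051777/(1.152 × 1.318 × 0.1731)) = 2.789 s.

2.789 s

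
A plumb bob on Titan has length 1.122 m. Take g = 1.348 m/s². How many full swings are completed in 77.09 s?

13

T = 2π√(L/g) = 2π√(1.122/1.348) = 5.7323 s.
Number of complete oscillations = ⌊77.09/5.7323⌋ = ⌊13.448⌋ = 13.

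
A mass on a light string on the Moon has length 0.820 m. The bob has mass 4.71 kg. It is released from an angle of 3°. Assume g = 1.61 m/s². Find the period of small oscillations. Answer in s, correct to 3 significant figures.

T = 2π√(L/g) = 2π√(0.820/1.61) = 2π × 0.7137 = 4.48 s.

4.48 s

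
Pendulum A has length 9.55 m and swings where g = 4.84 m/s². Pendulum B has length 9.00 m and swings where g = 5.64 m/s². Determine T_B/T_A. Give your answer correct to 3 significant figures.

0.899

T = 2π√(L/g), so T_B/T_A = √((L_B/g_B)/(L_A/g_A)) = √((9.00/5.64)/(9.55/4.84)) = 0.899.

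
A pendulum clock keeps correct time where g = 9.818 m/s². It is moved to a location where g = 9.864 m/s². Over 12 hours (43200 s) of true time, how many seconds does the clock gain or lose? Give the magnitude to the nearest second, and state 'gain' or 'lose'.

The clock's period scales as T ∝ 1/√g, so T'/T = √(9.818/9.864) = 0.997666.
In 43200 s of true time the clock registers 43200/0.997666 = 43301.1 s, so it gains 101 s.

gain 101 s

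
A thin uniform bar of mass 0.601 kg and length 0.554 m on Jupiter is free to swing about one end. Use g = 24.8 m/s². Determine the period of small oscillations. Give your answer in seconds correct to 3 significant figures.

For a physical pendulum T = 2π√(I/(mgd)), with d = 0.2770 m from pivot to centre of mass.
I_cm = mL²/12 = 0.601 × 0.554²/12 = 0.01537 kg·m²; I = I_cm + md² = 0.01537 + 0.601 × 0.2770² = 0.06149 kg·m².
T = 2π√(0.06149/(0.601 × 24.8 × 0.2770)) = 0.767 s.

0.767 s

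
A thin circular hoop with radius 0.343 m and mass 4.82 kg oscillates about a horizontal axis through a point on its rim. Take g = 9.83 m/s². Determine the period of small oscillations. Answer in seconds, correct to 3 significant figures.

I_cm = mr² = 0.5671 kg·m². The pivot is at distance d = 0.343 m from the centre of mass.
By the parallel-axis theorem, I = I_cm + md² = 0.5671 + 0.5671 = 1.134 kg·m².
T = 2π√(I/(mgd)) = 2π√(1.134/(4.82 × 9.83 × 0.343)) = 1.66 s.

1.66 s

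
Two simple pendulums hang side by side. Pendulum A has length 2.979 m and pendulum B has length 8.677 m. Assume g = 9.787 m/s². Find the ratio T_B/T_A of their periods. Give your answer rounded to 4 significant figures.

1.707

T ∝ √L, so T_B/T_A = √(L_B/L_A) = √(8.677/2.979) = 1.707.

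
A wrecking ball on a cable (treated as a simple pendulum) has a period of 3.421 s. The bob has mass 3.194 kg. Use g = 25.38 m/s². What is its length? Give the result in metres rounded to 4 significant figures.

7.524 m

From T = 2π√(L/g), L = gT²/(4π²) = 25.38 × 3.4210²/(4π²) = 7.524 m.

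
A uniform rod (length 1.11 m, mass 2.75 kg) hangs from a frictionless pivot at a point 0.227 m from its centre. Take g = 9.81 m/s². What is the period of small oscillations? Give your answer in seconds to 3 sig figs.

For a physical pendulum T = 2π√(I/(mgd)), with d = 0.2270 m from pivot to centre of mass.
I_cm = mL²/12 = 2.75 × 1.11²/12 = 0.2824 kg·m²; I = I_cm + md² = 0.2824 + 2.75 × 0.2270² = 0.4241 kg·m².
T = 2π√(0.4241/(2.75 × 9.81 × 0.2270)) = 1.65 s.

1.65 s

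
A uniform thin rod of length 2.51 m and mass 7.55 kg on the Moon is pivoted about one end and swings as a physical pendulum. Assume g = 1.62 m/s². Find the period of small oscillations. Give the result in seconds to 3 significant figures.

6.39 s

For a physical pendulum T = 2π√(I/(mgd)), with d = 1.255 m from pivot to centre of mass.
I_cm = mL²/12 = 7.55 × 2.51²/12 = 3.964 kg·m²; I = I_cm + md² = 3.964 + 7.55 × 1.255² = 15.86 kg·m².
T = 2π√(15.86/(7.55 × 1.62 × 1.255)) = 6.39 s.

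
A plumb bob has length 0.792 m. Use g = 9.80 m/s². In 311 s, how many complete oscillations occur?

174

T = 2π√(L/g) = 2π√(0.792/9.80) = 1.786 s.
Number of complete oscillations = ⌊311/1.786⌋ = ⌊174.1⌋ = 174.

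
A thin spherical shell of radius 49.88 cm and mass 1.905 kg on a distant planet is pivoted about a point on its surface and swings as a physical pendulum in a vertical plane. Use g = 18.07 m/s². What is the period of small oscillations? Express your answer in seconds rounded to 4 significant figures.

1.348 s

I_cm = (2/3)mr² = 0.31598 kg·m². The pivot is at distance d = 0.4988 m from the centre of mass.
By the parallel-axis theorem, I = I_cm + md² = 0.31598 + 0.47397 = 0.78994 kg·m².
T = 2π√(I/(mgd)) = 2π√(0.78994/(1.905 × 18.07 × 0.4988)) = 1.348 s.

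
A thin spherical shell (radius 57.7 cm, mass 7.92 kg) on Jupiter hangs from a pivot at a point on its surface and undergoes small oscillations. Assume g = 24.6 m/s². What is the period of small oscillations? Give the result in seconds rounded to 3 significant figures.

I_cm = (2/3)mr² = 1.758 kg·m². The pivot is at distance d = 0.577 m from the centre of mass.
By the parallel-axis theorem, I = I_cm + md² = 1.758 + 2.637 = 4.395 kg·m².
T = 2π√(I/(mgd)) = 2π√(4.395/(7.92 × 24.6 × 0.577)) = 1.24 s.

1.24 s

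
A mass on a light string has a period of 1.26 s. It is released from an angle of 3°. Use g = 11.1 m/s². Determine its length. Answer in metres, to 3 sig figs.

0.446 m

From T = 2π√(L/g), L = gT²/(4π²) = 11.1 × 1.260²/(4π²) = 0.446 m.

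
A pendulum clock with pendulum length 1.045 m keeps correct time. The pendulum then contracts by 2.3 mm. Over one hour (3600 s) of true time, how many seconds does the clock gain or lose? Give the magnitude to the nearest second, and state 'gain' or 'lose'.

gain 4 s

T ∝ √L, so T'/T = √(1.04270/1.045) = 0.998899.
In 3600 s of true time the clock registers 3600/0.998899 = 3604.0 s, so it gains 4 s.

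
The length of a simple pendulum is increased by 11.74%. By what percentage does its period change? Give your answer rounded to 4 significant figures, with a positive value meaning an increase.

5.707%

T ∝ √L, so T'/T = √(1.1174) = 1.0571.
Percentage change in T = (1.0571 − 1) × 100% = 5.707%.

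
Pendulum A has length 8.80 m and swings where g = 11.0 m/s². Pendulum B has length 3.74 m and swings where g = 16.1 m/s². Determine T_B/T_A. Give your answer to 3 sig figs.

T = 2π√(L/g), so T_B/T_A = √((L_B/g_B)/(L_A/g_A)) = √((3.74/16.1)/(8.80/11.0)) = 0.539.

0.539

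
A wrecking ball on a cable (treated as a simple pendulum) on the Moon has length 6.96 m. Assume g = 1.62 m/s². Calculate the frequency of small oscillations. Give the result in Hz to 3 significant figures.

0.0768 Hz

T = 2π√(L/g) = 2π√(6.96/1.62) = 13.02 s, so f = 1/T = 0.0768 Hz.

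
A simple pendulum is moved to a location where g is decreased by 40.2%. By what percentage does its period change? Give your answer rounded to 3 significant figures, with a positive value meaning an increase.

T ∝ 1/√g, so T'/T = 1/√(0.5980) = 1.293.
Percentage change in T = (1.293 − 1) × 100% = 29.3%.

29.3%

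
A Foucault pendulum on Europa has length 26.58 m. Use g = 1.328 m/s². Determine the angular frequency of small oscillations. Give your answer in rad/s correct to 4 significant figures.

ω = √(g/L) = √(1.328/26.58) = 0.2235 rad/s.

0.2235 rad/s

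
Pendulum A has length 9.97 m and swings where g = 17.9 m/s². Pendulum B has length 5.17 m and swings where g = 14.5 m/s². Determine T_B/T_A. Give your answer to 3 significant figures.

0.800

T = 2π√(L/g), so T_B/T_A = √((L_B/g_B)/(L_A/g_A)) = √((5.17/14.5)/(9.97/17.9)) = 0.800.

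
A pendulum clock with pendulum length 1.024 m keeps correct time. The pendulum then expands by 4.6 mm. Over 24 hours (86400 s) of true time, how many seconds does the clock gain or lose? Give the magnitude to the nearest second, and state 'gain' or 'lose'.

lose 193 s

T ∝ √L, so T'/T = √(1.02860/1.024) = 1.00224.
In 86400 s of true time the clock registers 86400/1.00224 = 86206.6 s, so it loses 193 s.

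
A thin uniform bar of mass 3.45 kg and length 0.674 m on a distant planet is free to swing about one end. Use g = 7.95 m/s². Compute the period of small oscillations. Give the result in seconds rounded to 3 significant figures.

1.49 s

For a physical pendulum T = 2π√(I/(mgd)), with d = 0.3370 m from pivot to centre of mass.
I_cm = mL²/12 = 3.45 × 0.674²/12 = 0.1306 kg·m²; I = I_cm + md² = 0.1306 + 3.45 × 0.3370² = 0.5224 kg·m².
T = 2π√(0.5224/(3.45 × 7.95 × 0.3370)) = 1.49 s.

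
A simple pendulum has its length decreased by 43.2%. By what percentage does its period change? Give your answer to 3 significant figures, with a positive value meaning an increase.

-24.6%

T ∝ √L, so T'/T = √(0.5680) = 0.7537.
Percentage change in T = (0.7537 − 1) × 100% = -24.6%.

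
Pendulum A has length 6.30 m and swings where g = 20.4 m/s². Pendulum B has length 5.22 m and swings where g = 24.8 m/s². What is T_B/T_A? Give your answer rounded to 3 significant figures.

0.826

T = 2π√(L/g), so T_B/T_A = √((L_B/g_B)/(L_A/g_A)) = √((5.22/24.8)/(6.30/20.4)) = 0.826.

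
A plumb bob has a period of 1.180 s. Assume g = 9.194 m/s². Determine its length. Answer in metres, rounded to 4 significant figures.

0.3243 m

From T = 2π√(L/g), L = gT²/(4π²) = 9.194 × 1.1800²/(4π²) = 0.3243 m.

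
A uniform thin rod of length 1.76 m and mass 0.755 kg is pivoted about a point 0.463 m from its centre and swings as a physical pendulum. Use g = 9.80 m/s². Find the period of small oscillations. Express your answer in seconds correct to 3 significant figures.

For a physical pendulum T = 2π√(I/(mgd)), with d = 0.4630 m from pivot to centre of mass.
I_cm = mL²/12 = 0.755 × 1.76²/12 = 0.1949 kg·m²; I = I_cm + md² = 0.1949 + 0.755 × 0.4630² = 0.3567 kg·m².
T = 2π√(0.3567/(0.755 × 9.80 × 0.4630)) = 2.03 s.

2.03 s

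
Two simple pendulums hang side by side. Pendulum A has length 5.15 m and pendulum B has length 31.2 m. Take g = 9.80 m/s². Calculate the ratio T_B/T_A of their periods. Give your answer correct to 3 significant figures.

2.46

T ∝ √L, so T_B/T_A = √(L_B/L_A) = √(31.2/5.15) = 2.46.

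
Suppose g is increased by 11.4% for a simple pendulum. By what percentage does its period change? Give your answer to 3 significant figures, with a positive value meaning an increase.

T ∝ 1/√g, so T'/T = 1/√(1.114) = 0.9475.
Percentage change in T = (0.9475 − 1) × 100% = -5.25%.

-5.25%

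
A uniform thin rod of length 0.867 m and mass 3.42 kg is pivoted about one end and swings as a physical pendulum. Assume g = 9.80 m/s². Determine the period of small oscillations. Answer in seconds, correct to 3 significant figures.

1.53 s

For a physical pendulum T = 2π√(I/(mgd)), with d = 0.4335 m from pivot to centre of mass.
I_cm = mL²/12 = 3.42 × 0.867²/12 = 0.2142 kg·m²; I = I_cm + md² = 0.2142 + 3.42 × 0.4335² = 0.8569 kg·m².
T = 2π√(0.8569/(3.42 × 9.80 × 0.4335)) = 1.53 s.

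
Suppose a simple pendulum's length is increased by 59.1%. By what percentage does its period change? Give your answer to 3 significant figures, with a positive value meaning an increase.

T ∝ √L, so T'/T = √(1.591) = 1.261.
Percentage change in T = (1.261 − 1) × 100% = 26.1%.

26.1%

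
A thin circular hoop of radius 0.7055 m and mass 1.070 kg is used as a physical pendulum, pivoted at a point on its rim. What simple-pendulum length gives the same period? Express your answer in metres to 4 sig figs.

1.411 m

The equivalent simple-pendulum length is L_eq = I/(md), where I is about the pivot and d = 0.70550 m.
I_cm = mR² = 0.53257 kg·m², so I = I_cm + md² = 0.53257 + 0.53257 = 1.0651 kg·m².
L_eq = 1.0651/(1.070 × 0.70550) = 1.411 m.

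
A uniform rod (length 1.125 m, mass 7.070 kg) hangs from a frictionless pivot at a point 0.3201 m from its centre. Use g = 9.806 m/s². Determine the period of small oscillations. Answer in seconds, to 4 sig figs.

For a physical pendulum T = 2π√(I/(mgd)), with d = 0.32010 m from pivot to centre of mass.
I_cm = mL²/12 = 7.070 × 1.125²/12 = 0.74566 kg·m²; I = I_cm + md² = 0.74566 + 7.070 × 0.32010² = 1.4701 kg·m².
T = 2π√(1.4701/(7.070 × 9.806 × 0.32010)) = 1.617 s.

1.617 s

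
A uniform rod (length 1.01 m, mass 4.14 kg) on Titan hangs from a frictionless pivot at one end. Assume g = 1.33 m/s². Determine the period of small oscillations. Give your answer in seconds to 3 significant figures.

For a physical pendulum T = 2π√(I/(mgd)), with d = 0.5050 m from pivot to centre of mass.
I_cm = mL²/12 = 4.14 × 1.01²/12 = 0.3519 kg·m²; I = I_cm + md² = 0.3519 + 4.14 × 0.5050² = 1.408 kg·m².
T = 2π√(1.408/(4.14 × 1.33 × 0.5050)) = 4.47 s.

4.47 s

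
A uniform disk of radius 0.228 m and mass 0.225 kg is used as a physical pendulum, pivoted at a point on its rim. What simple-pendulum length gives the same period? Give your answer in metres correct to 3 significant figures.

0.342 m

The equivalent simple-pendulum length is L_eq = I/(md), where I is about the pivot and d = 0.2280 m.
I_cm = ½mR² = 0.005848 kg·m², so I = I_cm + md² = 0.005848 + 0.01170 = 0.01754 kg·m².
L_eq = 0.01754/(0.225 × 0.2280) = 0.342 m.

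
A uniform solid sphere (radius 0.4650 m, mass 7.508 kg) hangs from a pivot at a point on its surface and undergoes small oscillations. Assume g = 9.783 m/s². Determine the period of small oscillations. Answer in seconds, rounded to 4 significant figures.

I_cm = (2/5)mr² = 0.64937 kg·m². The pivot is at distance d = 0.4650 m from the centre of mass.
By the parallel-axis theorem, I = I_cm + md² = 0.64937 + 1.6234 = 2.2728 kg·m².
T = 2π√(I/(mgd)) = 2π√(2.2728/(7.508 × 9.783 × 0.4650)) = 1.621 s.

1.621 s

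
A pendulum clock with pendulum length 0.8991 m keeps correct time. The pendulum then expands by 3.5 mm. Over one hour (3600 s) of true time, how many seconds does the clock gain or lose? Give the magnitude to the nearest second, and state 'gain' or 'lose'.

T ∝ √L, so T'/T = √(0.90260/0.8991) = 1.00194.
In 3600 s of true time the clock registers 3600/1.00194 = 3593.0 s, so it loses 7 s.

lose 7 s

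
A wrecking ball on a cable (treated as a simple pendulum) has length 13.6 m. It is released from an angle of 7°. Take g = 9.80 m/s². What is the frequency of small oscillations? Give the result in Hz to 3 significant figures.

T = 2π√(L/g) = 2π√(13.6/9.80) = 7.402 s, so f = 1/T = 0.135 Hz.

0.135 Hz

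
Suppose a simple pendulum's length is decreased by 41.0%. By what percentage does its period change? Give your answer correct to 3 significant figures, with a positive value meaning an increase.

T ∝ √L, so T'/T = √(0.5900) = 0.7681.
Percentage change in T = (0.7681 − 1) × 100% = -23.2%.

-23.2%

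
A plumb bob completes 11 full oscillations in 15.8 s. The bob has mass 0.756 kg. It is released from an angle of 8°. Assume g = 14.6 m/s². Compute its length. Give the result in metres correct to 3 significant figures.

T = 15.8/11 = 1.436 s.
From T = 2π√(L/g), L = gT²/(4π²) = 14.6 × 1.436²/(4π²) = 0.763 m.

0.763 m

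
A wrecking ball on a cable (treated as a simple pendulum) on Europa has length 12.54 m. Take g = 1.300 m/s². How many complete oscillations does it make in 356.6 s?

T = 2π√(L/g) = 2π√(12.54/1.300) = 19.514 s.
Number of complete oscillations = ⌊356.6/19.514⌋ = ⌊18.274⌋ = 18.

18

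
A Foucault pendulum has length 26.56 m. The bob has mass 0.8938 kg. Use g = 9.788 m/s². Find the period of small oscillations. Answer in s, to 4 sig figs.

10.35 s

T = 2π√(L/g) = 2π√(26.56/9.788) = 2π × 1.6473 = 10.35 s.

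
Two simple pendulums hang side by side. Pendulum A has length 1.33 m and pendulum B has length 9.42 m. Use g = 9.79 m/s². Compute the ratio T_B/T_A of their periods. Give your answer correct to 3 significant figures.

2.66

T ∝ √L, so T_B/T_A = √(L_B/L_A) = √(9.42/1.33) = 2.66.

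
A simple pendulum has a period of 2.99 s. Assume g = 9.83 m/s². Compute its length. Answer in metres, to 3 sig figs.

From T = 2π√(L/g), L = gT²/(4π²) = 9.83 × 2.990²/(4π²) = 2.23 m.

2.23 m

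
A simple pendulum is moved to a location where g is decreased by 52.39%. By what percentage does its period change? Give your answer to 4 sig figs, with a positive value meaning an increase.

44.93%

T ∝ 1/√g, so T'/T = 1/√(0.47610) = 1.4493.
Percentage change in T = (1.4493 − 1) × 100% = 44.93%.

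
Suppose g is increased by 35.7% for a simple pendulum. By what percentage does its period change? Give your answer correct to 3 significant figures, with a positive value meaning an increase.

-14.2%

T ∝ 1/√g, so T'/T = 1/√(1.357) = 0.8584.
Percentage change in T = (0.8584 − 1) × 100% = -14.2%.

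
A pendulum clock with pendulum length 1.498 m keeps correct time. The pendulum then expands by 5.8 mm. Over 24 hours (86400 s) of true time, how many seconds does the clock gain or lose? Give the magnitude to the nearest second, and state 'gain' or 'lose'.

T ∝ √L, so T'/T = √(1.50380/1.498) = 1.00193.
In 86400 s of true time the clock registers 86400/1.00193 = 86233.2 s, so it loses 167 s.

lose 167 s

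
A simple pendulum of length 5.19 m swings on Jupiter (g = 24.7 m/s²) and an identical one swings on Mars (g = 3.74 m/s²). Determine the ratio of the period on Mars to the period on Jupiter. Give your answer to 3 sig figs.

T ∝ 1/√g, so T₂/T₁ = √(g₁/g₂) = √(24.7/3.74) = 2.57.

2.57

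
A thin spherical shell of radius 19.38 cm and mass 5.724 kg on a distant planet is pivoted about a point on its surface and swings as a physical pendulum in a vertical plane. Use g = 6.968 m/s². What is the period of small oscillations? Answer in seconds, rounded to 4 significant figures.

1.353 s

I_cm = (2/3)mr² = 0.14332 kg·m². The pivot is at distance d = 0.1938 m from the centre of mass.
By the parallel-axis theorem, I = I_cm + md² = 0.14332 + 0.21498 = 0.35831 kg·m².
T = 2π√(I/(mgd)) = 2π√(0.35831/(5.724 × 6.968 × 0.1938)) = 1.353 s.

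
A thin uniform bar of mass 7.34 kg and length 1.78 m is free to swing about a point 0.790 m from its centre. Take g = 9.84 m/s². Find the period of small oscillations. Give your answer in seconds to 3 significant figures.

2.12 s

For a physical pendulum T = 2π√(I/(mgd)), with d = 0.7900 m from pivot to centre of mass.
I_cm = mL²/12 = 7.34 × 1.78²/12 = 1.938 kg·m²; I = I_cm + md² = 1.938 + 7.34 × 0.7900² = 6.519 kg·m².
T = 2π√(6.519/(7.34 × 9.84 × 0.7900)) = 2.12 s.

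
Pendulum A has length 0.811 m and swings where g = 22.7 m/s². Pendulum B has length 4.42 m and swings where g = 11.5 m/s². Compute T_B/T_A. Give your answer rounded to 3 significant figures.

T = 2π√(L/g), so T_B/T_A = √((L_B/g_B)/(L_A/g_A)) = √((4.42/11.5)/(0.811/22.7)) = 3.28.

3.28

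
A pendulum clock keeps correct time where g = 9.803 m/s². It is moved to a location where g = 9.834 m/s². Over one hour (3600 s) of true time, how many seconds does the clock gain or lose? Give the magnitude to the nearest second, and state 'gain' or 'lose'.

gain 6 s

The clock's period scales as T ∝ 1/√g, so T'/T = √(9.803/9.834) = 0.998423.
In 3600 s of true time the clock registers 3600/0.998423 = 3605.7 s, so it gains 6 s.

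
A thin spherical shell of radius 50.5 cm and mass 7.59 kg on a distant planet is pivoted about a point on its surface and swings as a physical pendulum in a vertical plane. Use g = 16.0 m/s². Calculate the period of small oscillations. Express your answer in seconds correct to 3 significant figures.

I_cm = (2/3)mr² = 1.290 kg·m². The pivot is at distance d = 0.505 m from the centre of mass.
By the parallel-axis theorem, I = I_cm + md² = 1.290 + 1.936 = 3.226 kg·m².
T = 2π√(I/(mgd)) = 2π√(3.226/(7.59 × 16.0 × 0.505)) = 1.44 s.

1.44 s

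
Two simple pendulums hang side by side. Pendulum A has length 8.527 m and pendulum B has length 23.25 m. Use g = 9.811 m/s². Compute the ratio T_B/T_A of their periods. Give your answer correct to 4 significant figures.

T ∝ √L, so T_B/T_A = √(L_B/L_A) = √(23.25/8.527) = 1.651.

1.651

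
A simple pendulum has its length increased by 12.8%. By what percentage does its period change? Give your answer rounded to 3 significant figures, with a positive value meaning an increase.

T ∝ √L, so T'/T = √(1.128) = 1.062.
Percentage change in T = (1.062 − 1) × 100% = 6.21%.

6.21%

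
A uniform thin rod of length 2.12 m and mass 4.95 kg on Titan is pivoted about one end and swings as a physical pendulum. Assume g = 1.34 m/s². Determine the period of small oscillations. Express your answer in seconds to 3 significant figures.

6.45 s

For a physical pendulum T = 2π√(I/(mgd)), with d = 1.060 m from pivot to centre of mass.
I_cm = mL²/12 = 4.95 × 2.12²/12 = 1.854 kg·m²; I = I_cm + md² = 1.854 + 4.95 × 1.060² = 7.416 kg·m².
T = 2π√(7.416/(4.95 × 1.34 × 1.060)) = 6.45 s.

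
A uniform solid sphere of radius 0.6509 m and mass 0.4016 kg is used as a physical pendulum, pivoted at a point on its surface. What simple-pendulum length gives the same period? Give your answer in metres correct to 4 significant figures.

The equivalent simple-pendulum length is L_eq = I/(md), where I is about the pivot and d = 0.65090 m.
I_cm = (2/5)mR² = 0.068058 kg·m², so I = I_cm + md² = 0.068058 + 0.17015 = 0.23820 kg·m².
L_eq = 0.23820/(0.4016 × 0.65090) = 0.9113 m.

0.9113 m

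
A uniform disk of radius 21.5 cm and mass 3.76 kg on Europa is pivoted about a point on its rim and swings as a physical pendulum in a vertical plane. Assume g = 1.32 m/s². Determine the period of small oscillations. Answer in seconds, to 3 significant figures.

I_cm = ½mr² = 0.08690 kg·m². The pivot is at distance d = 0.215 m from the centre of mass.
By the parallel-axis theorem, I = I_cm + md² = 0.08690 + 0.1738 = 0.2607 kg·m².
T = 2π√(I/(mgd)) = 2π√(0.2607/(3.76 × 1.32 × 0.215)) = 3.11 s.

3.11 s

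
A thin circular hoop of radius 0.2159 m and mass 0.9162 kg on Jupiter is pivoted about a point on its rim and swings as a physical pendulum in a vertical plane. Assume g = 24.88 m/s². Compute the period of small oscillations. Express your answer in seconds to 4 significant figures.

I_cm = mr² = 0.042707 kg·m². The pivot is at distance d = 0.2159 m from the centre of mass.
By the parallel-axis theorem, I = I_cm + md² = 0.042707 + 0.042707 = 0.085413 kg·m².
T = 2π√(I/(mgd)) = 2π√(0.085413/(0.9162 × 24.88 × 0.2159)) = 0.8277 s.

0.8277 s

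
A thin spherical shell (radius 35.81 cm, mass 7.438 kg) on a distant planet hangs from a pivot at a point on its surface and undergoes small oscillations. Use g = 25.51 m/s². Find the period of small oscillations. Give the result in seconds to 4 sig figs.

0.9611 s

I_cm = (2/3)mr² = 0.63588 kg·m². The pivot is at distance d = 0.3581 m from the centre of mass.
By the parallel-axis theorem, I = I_cm + md² = 0.63588 + 0.95382 = 1.5897 kg·m².
T = 2π√(I/(mgd)) = 2π√(1.5897/(7.438 × 25.51 × 0.3581)) = 0.9611 s.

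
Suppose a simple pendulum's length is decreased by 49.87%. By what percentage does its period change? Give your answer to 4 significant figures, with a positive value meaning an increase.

-29.20%

T ∝ √L, so T'/T = √(0.50130) = 0.70803.
Percentage change in T = (0.70803 − 1) × 100% = -29.20%.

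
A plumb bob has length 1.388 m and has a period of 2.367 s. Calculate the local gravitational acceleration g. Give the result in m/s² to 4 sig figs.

From T = 2π√(L/g), g = 4π²L/T² = 4π² × 1.388/2.3670² = 9.780 m/s².

9.780 m/s²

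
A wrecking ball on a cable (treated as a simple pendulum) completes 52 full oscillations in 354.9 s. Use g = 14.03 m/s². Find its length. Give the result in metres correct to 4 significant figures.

T = 354.9/52 = 6.8250 s.
From T = 2π√(L/g), L = gT²/(4π²) = 14.03 × 6.8250²/(4π²) = 16.55 m.

16.55 m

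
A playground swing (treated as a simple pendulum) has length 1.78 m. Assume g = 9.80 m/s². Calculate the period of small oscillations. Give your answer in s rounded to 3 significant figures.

2.68 s

T = 2π√(L/g) = 2π√(1.78/9.80) = 2π × 0.4262 = 2.68 s.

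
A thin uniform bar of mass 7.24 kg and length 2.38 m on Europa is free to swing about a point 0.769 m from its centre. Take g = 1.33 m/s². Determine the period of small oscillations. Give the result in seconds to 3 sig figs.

6.41 s

For a physical pendulum T = 2π√(I/(mgd)), with d = 0.7690 m from pivot to centre of mass.
I_cm = mL²/12 = 7.24 × 2.38²/12 = 3.418 kg·m²; I = I_cm + md² = 3.418 + 7.24 × 0.7690² = 7.699 kg·m².
T = 2π√(7.699/(7.24 × 1.33 × 0.7690)) = 6.41 s.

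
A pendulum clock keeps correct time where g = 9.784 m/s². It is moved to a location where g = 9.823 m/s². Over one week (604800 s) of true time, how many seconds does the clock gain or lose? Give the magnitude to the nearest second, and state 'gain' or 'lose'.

The clock's period scales as T ∝ 1/√g, so T'/T = √(9.784/9.823) = 0.998013.
In 604800 s of true time the clock registers 604800/0.998013 = 606004.2 s, so it gains 1204 s.

gain 1204 s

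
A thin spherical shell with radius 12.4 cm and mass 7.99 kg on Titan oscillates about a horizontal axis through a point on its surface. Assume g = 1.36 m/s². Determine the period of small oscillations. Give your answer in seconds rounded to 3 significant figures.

2.45 s

I_cm = (2/3)mr² = 0.08190 kg·m². The pivot is at distance d = 0.124 m from the centre of mass.
By the parallel-axis theorem, I = I_cm + md² = 0.08190 + 0.1229 = 0.2048 kg·m².
T = 2π√(I/(mgd)) = 2π√(0.2048/(7.99 × 1.36 × 0.124)) = 2.45 s.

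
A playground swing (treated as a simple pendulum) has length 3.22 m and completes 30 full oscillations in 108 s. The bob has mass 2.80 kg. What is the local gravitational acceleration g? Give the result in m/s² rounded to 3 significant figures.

T = 108/30 = 3.600 s.
From T = 2π√(L/g), g = 4π²L/T² = 4π² × 3.22/3.600² = 9.81 m/s².

9.81 m/s²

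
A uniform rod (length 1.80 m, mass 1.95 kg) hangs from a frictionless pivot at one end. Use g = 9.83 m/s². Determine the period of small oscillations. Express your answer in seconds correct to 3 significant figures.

2.20 s

For a physical pendulum T = 2π√(I/(mgd)), with d = 0.9000 m from pivot to centre of mass.
I_cm = mL²/12 = 1.95 × 1.80²/12 = 0.5265 kg·m²; I = I_cm + md² = 0.5265 + 1.95 × 0.9000² = 2.106 kg·m².
T = 2π√(2.106/(1.95 × 9.83 × 0.9000)) = 2.20 s.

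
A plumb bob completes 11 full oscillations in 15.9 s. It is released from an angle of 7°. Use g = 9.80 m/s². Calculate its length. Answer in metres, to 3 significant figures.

0.519 m

T = 15.9/11 = 1.445 s.
From T = 2π√(L/g), L = gT²/(4π²) = 9.80 × 1.445²/(4π²) = 0.519 m.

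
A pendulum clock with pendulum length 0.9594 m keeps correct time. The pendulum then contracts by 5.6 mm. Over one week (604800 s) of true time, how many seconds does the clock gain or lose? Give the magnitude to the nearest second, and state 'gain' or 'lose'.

T ∝ √L, so T'/T = √(0.95380/0.9594) = 0.997077.
In 604800 s of true time the clock registers 604800/0.997077 = 606572.9 s, so it gains 1773 s.

gain 1773 s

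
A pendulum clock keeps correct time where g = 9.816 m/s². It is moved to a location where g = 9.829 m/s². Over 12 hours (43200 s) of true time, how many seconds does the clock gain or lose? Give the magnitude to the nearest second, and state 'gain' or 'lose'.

The clock's period scales as T ∝ 1/√g, so T'/T = √(9.816/9.829) = 0.999338.
In 43200 s of true time the clock registers 43200/0.999338 = 43228.6 s, so it gains 29 s.

gain 29 s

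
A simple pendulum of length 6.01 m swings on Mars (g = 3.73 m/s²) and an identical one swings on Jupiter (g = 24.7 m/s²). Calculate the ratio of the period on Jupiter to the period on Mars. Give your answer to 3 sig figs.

0.389

T ∝ 1/√g, so T₂/T₁ = √(g₁/g₂) = √(3.73/24.7) = 0.389.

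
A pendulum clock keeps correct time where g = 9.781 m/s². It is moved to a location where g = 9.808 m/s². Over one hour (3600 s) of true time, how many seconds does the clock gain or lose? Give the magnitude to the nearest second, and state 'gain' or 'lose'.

The clock's period scales as T ∝ 1/√g, so T'/T = √(9.781/9.808) = 0.998623.
In 3600 s of true time the clock registers 3600/0.998623 = 3605.0 s, so it gains 5 s.

gain 5 s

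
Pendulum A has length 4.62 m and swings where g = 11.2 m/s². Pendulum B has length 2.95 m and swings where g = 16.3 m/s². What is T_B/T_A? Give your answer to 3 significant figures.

0.662

T = 2π√(L/g), so T_B/T_A = √((L_B/g_B)/(L_A/g_A)) = √((2.95/16.3)/(4.62/11.2)) = 0.662.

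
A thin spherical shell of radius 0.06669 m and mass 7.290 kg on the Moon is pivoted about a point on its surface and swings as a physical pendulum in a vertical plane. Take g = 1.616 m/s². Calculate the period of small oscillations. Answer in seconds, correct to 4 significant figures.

1.648 s

I_cm = (2/3)mr² = 0.021615 kg·m². The pivot is at distance d = 0.06669 m from the centre of mass.
By the parallel-axis theorem, I = I_cm + md² = 0.021615 + 0.032423 = 0.054038 kg·m².
T = 2π√(I/(mgd)) = 2π√(0.054038/(7.290 × 1.616 × 0.06669)) = 1.648 s.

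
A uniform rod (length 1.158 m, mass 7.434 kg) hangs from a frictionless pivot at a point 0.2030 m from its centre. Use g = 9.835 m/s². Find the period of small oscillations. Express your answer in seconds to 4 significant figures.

1.739 s

For a physical pendulum T = 2π√(I/(mgd)), with d = 0.20300 m from pivot to centre of mass.
I_cm = mL²/12 = 7.434 × 1.158²/12 = 0.83073 kg·m²; I = I_cm + md² = 0.83073 + 7.434 × 0.20300² = 1.1371 kg·m².
T = 2π√(1.1371/(7.434 × 9.835 × 0.20300)) = 1.739 s.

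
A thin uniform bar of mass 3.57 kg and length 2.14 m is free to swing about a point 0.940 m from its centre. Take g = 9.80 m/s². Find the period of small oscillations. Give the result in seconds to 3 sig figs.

2.33 s

For a physical pendulum T = 2π√(I/(mgd)), with d = 0.9400 m from pivot to centre of mass.
I_cm = mL²/12 = 3.57 × 2.14²/12 = 1.362 kg·m²; I = I_cm + md² = 1.362 + 3.57 × 0.9400² = 4.517 kg·m².
T = 2π√(4.517/(3.57 × 9.80 × 0.9400)) = 2.33 s.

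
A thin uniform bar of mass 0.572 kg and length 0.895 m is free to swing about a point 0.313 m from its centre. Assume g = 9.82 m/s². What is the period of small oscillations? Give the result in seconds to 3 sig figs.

1.45 s

For a physical pendulum T = 2π√(I/(mgd)), with d = 0.3130 m from pivot to centre of mass.
I_cm = mL²/12 = 0.572 × 0.895²/12 = 0.03818 kg·m²; I = I_cm + md² = 0.03818 + 0.572 × 0.3130² = 0.09422 kg·m².
T = 2π√(0.09422/(0.572 × 9.82 × 0.3130)) = 1.45 s.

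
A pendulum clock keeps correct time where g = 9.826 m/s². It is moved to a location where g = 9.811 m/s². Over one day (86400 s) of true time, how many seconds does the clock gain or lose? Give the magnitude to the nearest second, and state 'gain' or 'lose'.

The clock's period scales as T ∝ 1/√g, so T'/T = √(9.826/9.811) = 1.00076.
In 86400 s of true time the clock registers 86400/1.00076 = 86334.0 s, so it loses 66 s.

lose 66 s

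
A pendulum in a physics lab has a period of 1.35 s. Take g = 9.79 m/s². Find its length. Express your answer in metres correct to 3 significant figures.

0.452 m

From T = 2π√(L/g), L = gT²/(4π²) = 9.79 × 1.350²/(4π²) = 0.452 m.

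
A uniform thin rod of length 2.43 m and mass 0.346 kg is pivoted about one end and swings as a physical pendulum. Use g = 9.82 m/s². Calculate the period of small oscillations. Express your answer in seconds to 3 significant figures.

For a physical pendulum T = 2π√(I/(mgd)), with d = 1.215 m from pivot to centre of mass.
I_cm = mL²/12 = 0.346 × 2.43²/12 = 0.1703 kg·m²; I = I_cm + md² = 0.1703 + 0.346 × 1.215² = 0.6810 kg·m².
T = 2π√(0.6810/(0.346 × 9.82 × 1.215)) = 2.55 s.

2.55 s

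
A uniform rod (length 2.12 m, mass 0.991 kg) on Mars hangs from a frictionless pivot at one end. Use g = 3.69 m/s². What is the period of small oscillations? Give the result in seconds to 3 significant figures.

For a physical pendulum T = 2π√(I/(mgd)), with d = 1.060 m from pivot to centre of mass.
I_cm = mL²/12 = 0.991 × 2.12²/12 = 0.3712 kg·m²; I = I_cm + md² = 0.3712 + 0.991 × 1.060² = 1.485 kg·m².
T = 2π√(1.485/(0.991 × 3.69 × 1.060)) = 3.89 s.

3.89 s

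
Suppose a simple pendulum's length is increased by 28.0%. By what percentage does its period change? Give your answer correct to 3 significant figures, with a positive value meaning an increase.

T ∝ √L, so T'/T = √(1.280) = 1.131.
Percentage change in T = (1.131 − 1) × 100% = 13.1%.

13.1%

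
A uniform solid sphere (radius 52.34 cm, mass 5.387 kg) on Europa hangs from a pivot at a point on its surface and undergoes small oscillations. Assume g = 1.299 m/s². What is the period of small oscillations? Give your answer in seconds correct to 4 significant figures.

I_cm = (2/5)mr² = 0.59030 kg·m². The pivot is at distance d = 0.5234 m from the centre of mass.
By the parallel-axis theorem, I = I_cm + md² = 0.59030 + 1.4758 = 2.0661 kg·m².
T = 2π√(I/(mgd)) = 2π√(2.0661/(5.387 × 1.299 × 0.5234)) = 4.719 s.

4.719 s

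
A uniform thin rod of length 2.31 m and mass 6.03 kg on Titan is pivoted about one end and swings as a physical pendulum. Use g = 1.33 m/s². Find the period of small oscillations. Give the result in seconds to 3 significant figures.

For a physical pendulum T = 2π√(I/(mgd)), with d = 1.155 m from pivot to centre of mass.
I_cm = mL²/12 = 6.03 × 2.31²/12 = 2.681 kg·m²; I = I_cm + md² = 2.681 + 6.03 × 1.155² = 10.73 kg·m².
T = 2π√(10.73/(6.03 × 1.33 × 1.155)) = 6.76 s.

6.76 s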